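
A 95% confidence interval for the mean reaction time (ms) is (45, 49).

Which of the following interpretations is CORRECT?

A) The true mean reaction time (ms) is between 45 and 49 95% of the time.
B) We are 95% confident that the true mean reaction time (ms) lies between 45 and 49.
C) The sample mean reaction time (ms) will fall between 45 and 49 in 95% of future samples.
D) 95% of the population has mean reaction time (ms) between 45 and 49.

A confidence interval represents our confidence in the procedure, not a probability statement about the parameter.

Key concept: If we repeated this sampling process many times and computed a 95% CI each time, about 95% of those intervals would contain the true population parameter.

For this specific interval (45, 49):
- Midpoint (point estimate): 47
- Margin of error: 2

The correct interpretation is the one stating confidence that the true parameter lies in the interval — option B.

B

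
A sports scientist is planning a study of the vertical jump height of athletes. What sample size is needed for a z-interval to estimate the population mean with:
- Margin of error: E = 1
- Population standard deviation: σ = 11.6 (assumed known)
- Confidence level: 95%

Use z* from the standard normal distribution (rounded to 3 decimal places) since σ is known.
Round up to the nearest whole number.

Using z* since population σ is known (z-interval formula).

For 95% confidence, z* = 1.96 (from standard normal table)

Sample size formula for z-interval: n = (z*σ/E)²

n = (1.96 × 11.6 / 1)²
  = (22.736000)²
  = 516.9257

Round up to the nearest whole number: n = 517

517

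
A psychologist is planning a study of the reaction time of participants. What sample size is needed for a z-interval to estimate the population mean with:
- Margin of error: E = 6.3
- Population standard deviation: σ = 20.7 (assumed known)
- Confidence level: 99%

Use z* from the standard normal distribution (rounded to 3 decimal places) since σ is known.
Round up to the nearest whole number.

Using z* since population σ is known (z-interval formula).

For 99% confidence, z* = 2.576 (from standard normal table)

Sample size formula for z-interval: n = (z*σ/E)²

n = (2.576 × 20.7 / 6.3)²
  = (8.464000)²
  = 71.6393

Round up to the nearest whole number: n = 72

72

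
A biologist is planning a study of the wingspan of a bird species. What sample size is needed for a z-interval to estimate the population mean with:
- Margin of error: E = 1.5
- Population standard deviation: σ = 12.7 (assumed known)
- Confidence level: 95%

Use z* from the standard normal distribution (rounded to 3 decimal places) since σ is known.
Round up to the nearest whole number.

Using z* since population σ is known (z-interval formula).

For 95% confidence, z* = 1.96 (from standard normal table)

Sample size formula for z-interval: n = (z*σ/E)²

n = (1.96 × 12.7 / 1.5)²
  = (16.594667)²
  = 275.3830

Round up to the nearest whole number: n = 276

276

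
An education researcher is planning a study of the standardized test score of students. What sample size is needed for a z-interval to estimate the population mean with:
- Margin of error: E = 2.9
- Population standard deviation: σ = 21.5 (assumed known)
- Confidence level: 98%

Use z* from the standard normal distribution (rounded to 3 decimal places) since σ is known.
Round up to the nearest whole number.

Using z* since population σ is known (z-interval formula).

For 98% confidence, z* = 2.326 (from standard normal table)

Sample size formula for z-interval: n = (z*σ/E)²

n = (2.326 × 21.5 / 2.9)²
  = (17.244483)²
  = 297.3722

Round up to the nearest whole number: n = 298

298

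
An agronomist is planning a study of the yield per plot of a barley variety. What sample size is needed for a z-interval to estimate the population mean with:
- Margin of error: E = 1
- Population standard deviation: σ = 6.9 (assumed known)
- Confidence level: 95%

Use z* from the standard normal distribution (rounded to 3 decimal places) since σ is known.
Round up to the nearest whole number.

Using z* since population σ is known (z-interval formula).

For 95% confidence, z* = 1.96 (from standard normal table)

Sample size formula for z-interval: n = (z*σ/E)²

n = (1.96 × 6.9 / 1)²
  = (13.524000)²
  = 182.8986

Round up to the nearest whole number: n = 183

183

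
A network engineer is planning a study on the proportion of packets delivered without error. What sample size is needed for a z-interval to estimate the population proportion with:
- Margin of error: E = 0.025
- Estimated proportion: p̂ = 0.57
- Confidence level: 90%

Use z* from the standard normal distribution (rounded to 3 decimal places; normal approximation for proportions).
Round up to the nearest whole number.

Using z* for proportion z-interval (normal approximation).

For 90% confidence, z* = 1.645 (from standard normal table)

Sample size formula for proportion z-interval: n = z*²p̂(1-p̂)/E²

n = 1.645² × 0.57 × 0.43 / 0.025²
  = 2.706025 × 0.2451 / 0.000625
  = 1061.1948

Round up to the nearest whole number: n = 1062

1062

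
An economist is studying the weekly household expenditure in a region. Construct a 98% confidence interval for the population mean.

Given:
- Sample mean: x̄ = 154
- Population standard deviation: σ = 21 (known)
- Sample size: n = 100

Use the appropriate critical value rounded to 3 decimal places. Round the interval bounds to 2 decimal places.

The population standard deviation σ is known, so use a z-interval (standard normal critical value).

For 98% confidence, z* = 2.326 (from standard normal table)

Standard error: SE = σ/√n = 21/√100 = 2.100000

Margin of error: E = z* × SE = 2.326 × 2.100000 = 4.8846

Z-interval: x̄ ± E = 154 ± 4.8846 = (149.1154, 158.8846)

Rounded to 2 decimal places:

(149.12, 158.88)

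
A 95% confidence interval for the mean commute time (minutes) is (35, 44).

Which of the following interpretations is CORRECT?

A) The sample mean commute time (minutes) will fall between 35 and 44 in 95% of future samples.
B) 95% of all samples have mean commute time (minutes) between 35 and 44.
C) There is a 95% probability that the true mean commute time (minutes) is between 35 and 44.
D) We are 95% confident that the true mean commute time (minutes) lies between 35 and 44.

A confidence interval represents our confidence in the procedure, not a probability statement about the parameter.

Key concept: If we repeated this sampling process many times and computed a 95% CI each time, about 95% of those intervals would contain the true population parameter.

For this specific interval (35, 44):
- Midpoint (point estimate): 39.5
- Margin of error: 4.5

The correct interpretation is the one stating confidence that the true parameter lies in the interval — option D.

D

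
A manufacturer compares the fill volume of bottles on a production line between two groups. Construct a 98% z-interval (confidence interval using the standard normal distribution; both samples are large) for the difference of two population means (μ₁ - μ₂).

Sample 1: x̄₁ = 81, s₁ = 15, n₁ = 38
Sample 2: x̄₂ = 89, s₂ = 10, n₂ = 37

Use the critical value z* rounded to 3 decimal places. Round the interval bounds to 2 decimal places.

Both samples are large (n₁ = 38 ≥ 30, n₂ = 37 ≥ 30), so a z-interval for the difference of means applies.

Point estimate: x̄₁ - x̄₂ = 81 - 89 = -8

Standard error: SE = √(s₁²/n₁ + s₂²/n₂)
= √(15²/38 + 10²/37)
= √(5.921053 + 2.702703)
= 2.936623

For 98% confidence, z* = 2.326 (from standard normal table)
Margin of error: E = z* × SE = 2.326 × 2.936623 = 6.8306

Z-interval: (x̄₁ - x̄₂) ± E = -8 ± 6.8306 = (-14.8306, -1.1694)

Rounded to 2 decimal places:

(-14.83, -1.17)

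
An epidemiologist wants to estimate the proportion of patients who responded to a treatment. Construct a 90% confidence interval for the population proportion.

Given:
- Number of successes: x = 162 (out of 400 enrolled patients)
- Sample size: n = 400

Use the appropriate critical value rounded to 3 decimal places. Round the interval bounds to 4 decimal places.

Sample proportion: p̂ = 162/400 = 0.405000

Check conditions for normal approximation:
  np̂ = 162 ≥ 10 ✓
  n(1-p̂) = 238 ≥ 10 ✓

The sample is large enough, so use a z-interval (normal approximation) for the proportion.

For 90% confidence, z* = 1.645 (from standard normal table)

Standard error: SE = √(p̂(1-p̂)/n) = √(0.405000×0.595000/400) = 0.02454460

Margin of error: E = z* × SE = 1.645 × 0.02454460 = 0.040376

Z-interval: p̂ ± E = 0.405000 ± 0.040376 = (0.364624, 0.445376)

Rounded to 4 decimal places:

(0.3646, 0.4454)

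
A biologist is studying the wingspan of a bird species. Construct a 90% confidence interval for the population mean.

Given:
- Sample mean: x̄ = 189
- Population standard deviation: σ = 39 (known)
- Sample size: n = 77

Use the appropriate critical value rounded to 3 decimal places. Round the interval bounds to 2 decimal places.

The population standard deviation σ is known, so use a z-interval (standard normal critical value).

For 90% confidence, z* = 1.645 (from standard normal table)

Standard error: SE = σ/√n = 39/√77 = 4.444462

Margin of error: E = z* × SE = 1.645 × 4.444462 = 7.3111

Z-interval: x̄ ± E = 189 ± 7.3111 = (181.6889, 196.3111)

Rounded to 2 decimal places:

(181.69, 196.31)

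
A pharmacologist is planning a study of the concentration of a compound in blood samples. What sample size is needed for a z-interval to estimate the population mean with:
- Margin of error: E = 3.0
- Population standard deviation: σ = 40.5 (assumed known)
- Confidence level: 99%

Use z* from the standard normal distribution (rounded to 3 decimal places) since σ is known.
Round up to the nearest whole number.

Using z* since population σ is known (z-interval formula).

For 99% confidence, z* = 2.576 (from standard normal table)

Sample size formula for z-interval: n = (z*σ/E)²

n = (2.576 × 40.5 / 3.0)²
  = (34.776000)²
  = 1209.3702

Round up to the nearest whole number: n = 1210

1210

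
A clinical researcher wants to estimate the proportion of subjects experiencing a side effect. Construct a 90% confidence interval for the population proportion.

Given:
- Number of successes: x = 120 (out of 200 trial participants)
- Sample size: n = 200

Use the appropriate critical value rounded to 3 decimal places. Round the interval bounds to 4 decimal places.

Sample proportion: p̂ = 120/200 = 0.600000

Check conditions for normal approximation:
  np̂ = 120 ≥ 10 ✓
  n(1-p̂) = 80 ≥ 10 ✓

The sample is large enough, so use a z-interval (normal approximation) for the proportion.

For 90% confidence, z* = 1.645 (from standard normal table)

Standard error: SE = √(p̂(1-p̂)/n) = √(0.600000×0.400000/200) = 0.03464102

Margin of error: E = z* × SE = 1.645 × 0.03464102 = 0.056984

Z-interval: p̂ ± E = 0.600000 ± 0.056984 = (0.543016, 0.656984)

Rounded to 4 decimal places:

(0.5430, 0.6570)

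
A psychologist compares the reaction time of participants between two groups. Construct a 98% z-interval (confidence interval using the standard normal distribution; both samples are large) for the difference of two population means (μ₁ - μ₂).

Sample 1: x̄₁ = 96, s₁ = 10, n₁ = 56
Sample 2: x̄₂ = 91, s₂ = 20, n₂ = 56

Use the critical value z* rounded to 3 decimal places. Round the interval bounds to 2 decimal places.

Both samples are large (n₁ = 56 ≥ 30, n₂ = 56 ≥ 30), so a z-interval for the difference of means applies.

Point estimate: x̄₁ - x̄₂ = 96 - 91 = 5

Standard error: SE = √(s₁²/n₁ + s₂²/n₂)
= √(10²/56 + 20²/56)
= √(1.785714 + 7.142857)
= 2.988072

For 98% confidence, z* = 2.326 (from standard normal table)
Margin of error: E = z* × SE = 2.326 × 2.988072 = 6.9503

Z-interval: (x̄₁ - x̄₂) ± E = 5 ± 6.9503 = (-1.9503, 11.9503)

Rounded to 2 decimal places:

(-1.95, 11.95)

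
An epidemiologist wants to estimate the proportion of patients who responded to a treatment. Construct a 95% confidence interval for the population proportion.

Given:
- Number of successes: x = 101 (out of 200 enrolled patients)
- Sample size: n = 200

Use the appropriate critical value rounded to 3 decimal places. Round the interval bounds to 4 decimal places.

Sample proportion: p̂ = 101/200 = 0.505000

Check conditions for normal approximation:
  np̂ = 101 ≥ 10 ✓
  n(1-p̂) = 99 ≥ 10 ✓

The sample is large enough, so use a z-interval (normal approximation) for the proportion.

For 95% confidence, z* = 1.96 (from standard normal table)

Standard error: SE = √(p̂(1-p̂)/n) = √(0.505000×0.495000/200) = 0.03535357

Margin of error: E = z* × SE = 1.96 × 0.03535357 = 0.069293

Z-interval: p̂ ± E = 0.505000 ± 0.069293 = (0.435707, 0.574293)

Rounded to 4 decimal places:

(0.4357, 0.5743)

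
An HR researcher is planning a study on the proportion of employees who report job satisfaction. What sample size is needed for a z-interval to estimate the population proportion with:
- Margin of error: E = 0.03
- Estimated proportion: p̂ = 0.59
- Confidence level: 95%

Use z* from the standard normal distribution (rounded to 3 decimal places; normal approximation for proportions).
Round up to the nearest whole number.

Using z* for proportion z-interval (normal approximation).

For 95% confidence, z* = 1.96 (from standard normal table)

Sample size formula for proportion z-interval: n = z*²p̂(1-p̂)/E²

n = 1.96² × 0.59 × 0.41 / 0.03²
  = 3.8416 × 0.2419 / 0.0009
  = 1032.5367

Round up to the nearest whole number: n = 1033

1033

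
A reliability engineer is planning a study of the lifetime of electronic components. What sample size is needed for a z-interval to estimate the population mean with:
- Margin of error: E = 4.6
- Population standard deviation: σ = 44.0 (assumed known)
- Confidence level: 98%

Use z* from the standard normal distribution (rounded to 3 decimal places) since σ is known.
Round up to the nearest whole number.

Using z* since population σ is known (z-interval formula).

For 98% confidence, z* = 2.326 (from standard normal table)

Sample size formula for z-interval: n = (z*σ/E)²

n = (2.326 × 44.0 / 4.6)²
  = (22.248696)²
  = 495.0045

Round up to the nearest whole number: n = 496

496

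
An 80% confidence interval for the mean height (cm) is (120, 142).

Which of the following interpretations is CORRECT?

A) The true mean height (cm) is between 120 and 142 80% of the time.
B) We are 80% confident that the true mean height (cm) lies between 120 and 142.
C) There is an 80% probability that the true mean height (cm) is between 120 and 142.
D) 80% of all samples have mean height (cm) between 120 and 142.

A confidence interval represents our confidence in the procedure, not a probability statement about the parameter.

Key concept: If we repeated this sampling process many times and computed an 80% CI each time, about 80% of those intervals would contain the true population parameter.

For this specific interval (120, 142):
- Midpoint (point estimate): 131
- Margin of error: 11

The correct interpretation is the one stating confidence that the true parameter lies in the interval — option B.

B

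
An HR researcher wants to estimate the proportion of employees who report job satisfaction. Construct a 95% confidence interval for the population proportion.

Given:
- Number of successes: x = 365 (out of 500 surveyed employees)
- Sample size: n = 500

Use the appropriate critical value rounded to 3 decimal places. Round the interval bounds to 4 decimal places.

Sample proportion: p̂ = 365/500 = 0.730000

Check conditions for normal approximation:
  np̂ = 365 ≥ 10 ✓
  n(1-p̂) = 135 ≥ 10 ✓

The sample is large enough, so use a z-interval (normal approximation) for the proportion.

For 95% confidence, z* = 1.96 (from standard normal table)

Standard error: SE = √(p̂(1-p̂)/n) = √(0.730000×0.270000/500) = 0.01985447

Margin of error: E = z* × SE = 1.96 × 0.01985447 = 0.038915

Z-interval: p̂ ± E = 0.730000 ± 0.038915 = (0.691085, 0.768915)

Rounded to 4 decimal places:

(0.6911, 0.7689)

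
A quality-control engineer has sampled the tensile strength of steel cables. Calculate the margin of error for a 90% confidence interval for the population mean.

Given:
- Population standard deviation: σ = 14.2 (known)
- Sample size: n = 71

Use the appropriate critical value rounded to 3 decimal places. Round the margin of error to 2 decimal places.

The population standard deviation σ is known, so use the z-interval margin of error formula.

For 90% confidence, z* = 1.645 (from standard normal table)

Margin of error formula for z-interval: E = z* × σ/√n

E = 1.645 × 14.2/√71
  = 1.645 × 1.685230
  = 2.7722

Rounded to 2 decimal places:

2.77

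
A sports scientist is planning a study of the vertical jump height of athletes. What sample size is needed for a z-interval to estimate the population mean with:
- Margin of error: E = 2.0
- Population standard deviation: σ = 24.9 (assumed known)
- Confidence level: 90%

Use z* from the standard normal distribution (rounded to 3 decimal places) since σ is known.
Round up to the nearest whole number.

Using z* since population σ is known (z-interval formula).

For 90% confidence, z* = 1.645 (from standard normal table)

Sample size formula for z-interval: n = (z*σ/E)²

n = (1.645 × 24.9 / 2.0)²
  = (20.480250)²
  = 419.4406

Round up to the nearest whole number: n = 420

420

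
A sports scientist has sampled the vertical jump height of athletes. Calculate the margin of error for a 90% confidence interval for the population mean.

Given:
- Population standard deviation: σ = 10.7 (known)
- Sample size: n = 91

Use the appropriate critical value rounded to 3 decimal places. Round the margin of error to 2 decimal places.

The population standard deviation σ is known, so use the z-interval margin of error formula.

For 90% confidence, z* = 1.645 (from standard normal table)

Margin of error formula for z-interval: E = z* × σ/√n

E = 1.645 × 10.7/√91
  = 1.645 × 1.121665
  = 1.8451

Rounded to 2 decimal places:

1.85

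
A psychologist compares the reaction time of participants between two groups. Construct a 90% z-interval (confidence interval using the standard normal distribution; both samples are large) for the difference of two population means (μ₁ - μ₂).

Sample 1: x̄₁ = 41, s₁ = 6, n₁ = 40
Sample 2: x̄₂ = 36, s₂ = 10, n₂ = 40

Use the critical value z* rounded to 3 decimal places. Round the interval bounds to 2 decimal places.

Both samples are large (n₁ = 40 ≥ 30, n₂ = 40 ≥ 30), so a z-interval for the difference of means applies.

Point estimate: x̄₁ - x̄₂ = 41 - 36 = 5

Standard error: SE = √(s₁²/n₁ + s₂²/n₂)
= √(6²/40 + 10²/40)
= √(0.900000 + 2.500000)
= 1.843909

For 90% confidence, z* = 1.645 (from standard normal table)
Margin of error: E = z* × SE = 1.645 × 1.843909 = 3.0332

Z-interval: (x̄₁ - x̄₂) ± E = 5 ± 3.0332 = (1.9668, 8.0332)

Rounded to 2 decimal places:

(1.97, 8.03)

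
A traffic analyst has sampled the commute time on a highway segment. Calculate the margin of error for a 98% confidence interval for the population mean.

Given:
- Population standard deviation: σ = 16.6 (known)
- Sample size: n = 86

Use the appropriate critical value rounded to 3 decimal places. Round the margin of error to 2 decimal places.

The population standard deviation σ is known, so use the z-interval margin of error formula.

For 98% confidence, z* = 2.326 (from standard normal table)

Margin of error formula for z-interval: E = z* × σ/√n

E = 2.326 × 16.6/√86
  = 2.326 × 1.790024
  = 4.1636

Rounded to 2 decimal places:

4.16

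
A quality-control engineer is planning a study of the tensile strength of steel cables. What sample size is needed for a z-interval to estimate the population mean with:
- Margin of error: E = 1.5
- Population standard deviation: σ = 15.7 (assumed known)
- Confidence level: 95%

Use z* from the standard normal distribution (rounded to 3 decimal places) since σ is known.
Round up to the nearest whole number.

Using z* since population σ is known (z-interval formula).

For 95% confidence, z* = 1.96 (from standard normal table)

Sample size formula for z-interval: n = (z*σ/E)²

n = (1.96 × 15.7 / 1.5)²
  = (20.514667)²
  = 420.8515

Round up to the nearest whole number: n = 421

421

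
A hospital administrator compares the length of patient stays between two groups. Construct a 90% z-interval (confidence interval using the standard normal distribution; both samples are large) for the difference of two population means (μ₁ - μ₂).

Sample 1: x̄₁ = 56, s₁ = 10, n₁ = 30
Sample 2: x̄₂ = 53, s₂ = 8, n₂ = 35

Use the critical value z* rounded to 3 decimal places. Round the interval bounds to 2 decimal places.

Both samples are large (n₁ = 30 ≥ 30, n₂ = 35 ≥ 30), so a z-interval for the difference of means applies.

Point estimate: x̄₁ - x̄₂ = 56 - 53 = 3

Standard error: SE = √(s₁²/n₁ + s₂²/n₂)
= √(10²/30 + 8²/35)
= √(3.333333 + 1.828571)
= 2.271983

For 90% confidence, z* = 1.645 (from standard normal table)
Margin of error: E = z* × SE = 1.645 × 2.271983 = 3.7374

Z-interval: (x̄₁ - x̄₂) ± E = 3 ± 3.7374 = (-0.7374, 6.7374)

Rounded to 2 decimal places:

(-0.74, 6.74)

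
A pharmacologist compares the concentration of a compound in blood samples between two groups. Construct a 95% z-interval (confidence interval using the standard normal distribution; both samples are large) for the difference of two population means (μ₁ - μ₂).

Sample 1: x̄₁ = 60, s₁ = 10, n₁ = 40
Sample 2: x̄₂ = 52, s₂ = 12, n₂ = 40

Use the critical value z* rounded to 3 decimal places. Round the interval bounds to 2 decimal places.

Both samples are large (n₁ = 40 ≥ 30, n₂ = 40 ≥ 30), so a z-interval for the difference of means applies.

Point estimate: x̄₁ - x̄₂ = 60 - 52 = 8

Standard error: SE = √(s₁²/n₁ + s₂²/n₂)
= √(10²/40 + 12²/40)
= √(2.500000 + 3.600000)
= 2.469818

For 95% confidence, z* = 1.96 (from standard normal table)
Margin of error: E = z* × SE = 1.96 × 2.469818 = 4.8408

Z-interval: (x̄₁ - x̄₂) ± E = 8 ± 4.8408 = (3.1592, 12.8408)

Rounded to 2 decimal places:

(3.16, 12.84)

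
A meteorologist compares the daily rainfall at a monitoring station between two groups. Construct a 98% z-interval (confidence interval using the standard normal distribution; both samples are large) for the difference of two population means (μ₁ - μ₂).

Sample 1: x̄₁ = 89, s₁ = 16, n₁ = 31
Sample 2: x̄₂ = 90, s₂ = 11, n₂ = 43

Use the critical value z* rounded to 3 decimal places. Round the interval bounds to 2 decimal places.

Both samples are large (n₁ = 31 ≥ 30, n₂ = 43 ≥ 30), so a z-interval for the difference of means applies.

Point estimate: x̄₁ - x̄₂ = 89 - 90 = -1

Standard error: SE = √(s₁²/n₁ + s₂²/n₂)
= √(16²/31 + 11²/43)
= √(8.258065 + 2.813953)
= 3.327464

For 98% confidence, z* = 2.326 (from standard normal table)
Margin of error: E = z* × SE = 2.326 × 3.327464 = 7.7397

Z-interval: (x̄₁ - x̄₂) ± E = -1 ± 7.7397 = (-8.7397, 6.7397)

Rounded to 2 decimal places:

(-8.74, 6.74)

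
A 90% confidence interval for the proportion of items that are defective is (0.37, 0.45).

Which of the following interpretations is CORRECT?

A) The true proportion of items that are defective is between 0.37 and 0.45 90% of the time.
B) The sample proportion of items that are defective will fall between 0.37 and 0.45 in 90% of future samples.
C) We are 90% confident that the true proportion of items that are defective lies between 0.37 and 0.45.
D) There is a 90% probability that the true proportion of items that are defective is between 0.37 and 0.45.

A confidence interval represents our confidence in the procedure, not a probability statement about the parameter.

Key concept: If we repeated this sampling process many times and computed a 90% CI each time, about 90% of those intervals would contain the true population parameter.

For this specific interval (0.37, 0.45):
- Midpoint (point estimate): 0.41
- Margin of error: 0.04

The correct interpretation is the one stating confidence that the true parameter lies in the interval — option C.

C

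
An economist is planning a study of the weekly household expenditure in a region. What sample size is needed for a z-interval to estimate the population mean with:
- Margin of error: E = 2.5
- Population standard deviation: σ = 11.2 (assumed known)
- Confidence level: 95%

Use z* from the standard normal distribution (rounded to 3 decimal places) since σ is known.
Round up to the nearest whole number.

Using z* since population σ is known (z-interval formula).

For 95% confidence, z* = 1.96 (from standard normal table)

Sample size formula for z-interval: n = (z*σ/E)²

n = (1.96 × 11.2 / 2.5)²
  = (8.780800)²
  = 77.1024

Round up to the nearest whole number: n = 78

78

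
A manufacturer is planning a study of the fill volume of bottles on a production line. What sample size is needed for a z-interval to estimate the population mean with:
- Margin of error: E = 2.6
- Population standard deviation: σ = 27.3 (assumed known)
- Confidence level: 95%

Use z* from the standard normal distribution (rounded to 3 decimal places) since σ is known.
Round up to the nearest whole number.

Using z* since population σ is known (z-interval formula).

For 95% confidence, z* = 1.96 (from standard normal table)

Sample size formula for z-interval: n = (z*σ/E)²

n = (1.96 × 27.3 / 2.6)²
  = (20.580000)²
  = 423.5364

Round up to the nearest whole number: n = 424

424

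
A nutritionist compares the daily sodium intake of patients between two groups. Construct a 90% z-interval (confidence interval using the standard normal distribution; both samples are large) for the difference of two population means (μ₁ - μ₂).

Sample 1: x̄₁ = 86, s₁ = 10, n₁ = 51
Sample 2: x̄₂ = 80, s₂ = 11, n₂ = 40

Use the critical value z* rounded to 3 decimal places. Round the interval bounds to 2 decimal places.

Both samples are large (n₁ = 51 ≥ 30, n₂ = 40 ≥ 30), so a z-interval for the difference of means applies.

Point estimate: x̄₁ - x̄₂ = 86 - 80 = 6

Standard error: SE = √(s₁²/n₁ + s₂²/n₂)
= √(10²/51 + 11²/40)
= √(1.960784 + 3.025000)
= 2.232887

For 90% confidence, z* = 1.645 (from standard normal table)
Margin of error: E = z* × SE = 1.645 × 2.232887 = 3.6731

Z-interval: (x̄₁ - x̄₂) ± E = 6 ± 3.6731 = (2.3269, 9.6731)

Rounded to 2 decimal places:

(2.33, 9.67)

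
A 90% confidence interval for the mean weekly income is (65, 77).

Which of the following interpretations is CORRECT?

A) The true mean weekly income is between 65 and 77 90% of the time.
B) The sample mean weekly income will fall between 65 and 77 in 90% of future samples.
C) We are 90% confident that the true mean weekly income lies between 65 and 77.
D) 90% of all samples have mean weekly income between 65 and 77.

A confidence interval represents our confidence in the procedure, not a probability statement about the parameter.

Key concept: If we repeated this sampling process many times and computed a 90% CI each time, about 90% of those intervals would contain the true population parameter.

For this specific interval (65, 77):
- Midpoint (point estimate): 71
- Margin of error: 6

The correct interpretation is the one stating confidence that the true parameter lies in the interval — option C.

C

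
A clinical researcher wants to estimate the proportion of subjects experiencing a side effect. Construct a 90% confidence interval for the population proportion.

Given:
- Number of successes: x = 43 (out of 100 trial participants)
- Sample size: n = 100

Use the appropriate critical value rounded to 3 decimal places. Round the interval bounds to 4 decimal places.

Sample proportion: p̂ = 43/100 = 0.430000

Check conditions for normal approximation:
  np̂ = 43 ≥ 10 ✓
  n(1-p̂) = 57 ≥ 10 ✓

The sample is large enough, so use a z-interval (normal approximation) for the proportion.

For 90% confidence, z* = 1.645 (from standard normal table)

Standard error: SE = √(p̂(1-p̂)/n) = √(0.430000×0.570000/100) = 0.04950758

Margin of error: E = z* × SE = 1.645 × 0.04950758 = 0.081440

Z-interval: p̂ ± E = 0.430000 ± 0.081440 = (0.348560, 0.511440)

Rounded to 4 decimal places:

(0.3486, 0.5114)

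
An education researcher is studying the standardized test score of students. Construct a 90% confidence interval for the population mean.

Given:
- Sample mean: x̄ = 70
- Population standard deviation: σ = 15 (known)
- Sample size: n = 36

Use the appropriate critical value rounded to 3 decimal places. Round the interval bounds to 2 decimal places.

The population standard deviation σ is known, so use a z-interval (standard normal critical value).

For 90% confidence, z* = 1.645 (from standard normal table)

Standard error: SE = σ/√n = 15/√36 = 2.500000

Margin of error: E = z* × SE = 1.645 × 2.500000 = 4.1125

Z-interval: x̄ ± E = 70 ± 4.1125 = (65.8875, 74.1125)

Rounded to 2 decimal places:

(65.89, 74.11)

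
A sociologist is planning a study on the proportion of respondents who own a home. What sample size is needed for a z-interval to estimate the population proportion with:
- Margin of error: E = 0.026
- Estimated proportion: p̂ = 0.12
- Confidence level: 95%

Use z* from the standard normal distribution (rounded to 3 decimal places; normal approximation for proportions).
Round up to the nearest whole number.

Using z* for proportion z-interval (normal approximation).

For 95% confidence, z* = 1.96 (from standard normal table)

Sample size formula for proportion z-interval: n = z*²p̂(1-p̂)/E²

n = 1.96² × 0.12 × 0.88 / 0.026²
  = 3.8416 × 0.1056 / 0.000676
  = 600.1079

Round up to the nearest whole number: n = 601

601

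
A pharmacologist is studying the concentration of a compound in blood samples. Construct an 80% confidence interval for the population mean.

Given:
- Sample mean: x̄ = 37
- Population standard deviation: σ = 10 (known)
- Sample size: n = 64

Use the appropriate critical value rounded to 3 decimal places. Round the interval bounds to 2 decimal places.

The population standard deviation σ is known, so use a z-interval (standard normal critical value).

For 80% confidence, z* = 1.282 (from standard normal table)

Standard error: SE = σ/√n = 10/√64 = 1.250000

Margin of error: E = z* × SE = 1.282 × 1.250000 = 1.6025

Z-interval: x̄ ± E = 37 ± 1.6025 = (35.3975, 38.6025)

Rounded to 2 decimal places:

(35.40, 38.60)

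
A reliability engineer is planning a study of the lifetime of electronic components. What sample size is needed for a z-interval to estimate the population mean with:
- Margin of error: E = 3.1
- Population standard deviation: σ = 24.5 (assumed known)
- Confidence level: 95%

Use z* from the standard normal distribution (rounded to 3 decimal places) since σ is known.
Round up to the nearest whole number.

Using z* since population σ is known (z-interval formula).

For 95% confidence, z* = 1.96 (from standard normal table)

Sample size formula for z-interval: n = (z*σ/E)²

n = (1.96 × 24.5 / 3.1)²
  = (15.490323)²
  = 239.9501

Round up to the nearest whole number: n = 240

240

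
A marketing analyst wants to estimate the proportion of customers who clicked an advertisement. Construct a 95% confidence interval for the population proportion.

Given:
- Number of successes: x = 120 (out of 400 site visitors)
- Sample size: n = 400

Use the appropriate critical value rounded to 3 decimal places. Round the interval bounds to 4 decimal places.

Sample proportion: p̂ = 120/400 = 0.300000

Check conditions for normal approximation:
  np̂ = 120 ≥ 10 ✓
  n(1-p̂) = 280 ≥ 10 ✓

The sample is large enough, so use a z-interval (normal approximation) for the proportion.

For 95% confidence, z* = 1.96 (from standard normal table)

Standard error: SE = √(p̂(1-p̂)/n) = √(0.300000×0.700000/400) = 0.02291288

Margin of error: E = z* × SE = 1.96 × 0.02291288 = 0.044909

Z-interval: p̂ ± E = 0.300000 ± 0.044909 = (0.255091, 0.344909)

Rounded to 4 decimal places:

(0.2551, 0.3449)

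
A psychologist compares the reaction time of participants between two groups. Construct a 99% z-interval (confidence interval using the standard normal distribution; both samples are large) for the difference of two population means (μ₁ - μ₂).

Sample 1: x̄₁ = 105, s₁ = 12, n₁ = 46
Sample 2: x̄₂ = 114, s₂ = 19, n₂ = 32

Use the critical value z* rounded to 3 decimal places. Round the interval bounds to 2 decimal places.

Both samples are large (n₁ = 46 ≥ 30, n₂ = 32 ≥ 30), so a z-interval for the difference of means applies.

Point estimate: x̄₁ - x̄₂ = 105 - 114 = -9

Standard error: SE = √(s₁²/n₁ + s₂²/n₂)
= √(12²/46 + 19²/32)
= √(3.130435 + 11.281250)
= 3.796272

For 99% confidence, z* = 2.576 (from standard normal table)
Margin of error: E = z* × SE = 2.576 × 3.796272 = 9.7792

Z-interval: (x̄₁ - x̄₂) ± E = -9 ± 9.7792 = (-18.7792, 0.7792)

Rounded to 2 decimal places:

(-18.78, 0.78)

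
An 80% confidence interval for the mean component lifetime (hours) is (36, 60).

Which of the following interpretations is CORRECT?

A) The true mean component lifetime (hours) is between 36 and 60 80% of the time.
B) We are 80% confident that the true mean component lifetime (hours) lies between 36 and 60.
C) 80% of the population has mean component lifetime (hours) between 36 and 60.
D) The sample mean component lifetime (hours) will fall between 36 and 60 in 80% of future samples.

A confidence interval represents our confidence in the procedure, not a probability statement about the parameter.

Key concept: If we repeated this sampling process many times and computed an 80% CI each time, about 80% of those intervals would contain the true population parameter.

For this specific interval (36, 60):
- Midpoint (point estimate): 48
- Margin of error: 12

The correct interpretation is the one stating confidence that the true parameter lies in the interval — option B.

B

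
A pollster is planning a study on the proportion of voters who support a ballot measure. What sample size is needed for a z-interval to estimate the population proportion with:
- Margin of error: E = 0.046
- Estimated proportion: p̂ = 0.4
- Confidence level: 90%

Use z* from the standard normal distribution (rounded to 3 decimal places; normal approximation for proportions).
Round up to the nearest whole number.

Using z* for proportion z-interval (normal approximation).

For 90% confidence, z* = 1.645 (from standard normal table)

Sample size formula for proportion z-interval: n = z*²p̂(1-p̂)/E²

n = 1.645² × 0.4 × 0.6 / 0.046²
  = 2.706025 × 0.24 / 0.002116
  = 306.9216

Round up to the nearest whole number: n = 307

307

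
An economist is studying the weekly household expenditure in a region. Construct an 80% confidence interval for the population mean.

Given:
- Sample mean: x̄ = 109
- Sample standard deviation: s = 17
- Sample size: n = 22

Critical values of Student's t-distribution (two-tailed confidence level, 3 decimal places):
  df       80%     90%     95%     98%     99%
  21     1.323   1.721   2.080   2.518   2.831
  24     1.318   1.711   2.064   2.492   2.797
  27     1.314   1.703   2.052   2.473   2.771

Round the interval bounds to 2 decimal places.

The population standard deviation σ is unknown (only the sample standard deviation s is given), so use a t-interval with df = n - 1 = 22 - 1 = 21.

For 80% confidence with df = 21, t* = 1.323 (from t-table)

Standard error: SE = s/√n = 17/√22 = 3.624412

Margin of error: E = t* × SE = 1.323 × 3.624412 = 4.7951

T-interval: x̄ ± E = 109 ± 4.7951 = (104.2049, 113.7951)

Rounded to 2 decimal places:

(104.20, 113.80)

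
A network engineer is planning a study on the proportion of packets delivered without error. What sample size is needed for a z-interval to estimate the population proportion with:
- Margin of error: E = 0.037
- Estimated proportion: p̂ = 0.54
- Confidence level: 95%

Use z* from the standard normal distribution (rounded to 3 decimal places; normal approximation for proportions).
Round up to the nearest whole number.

Using z* for proportion z-interval (normal approximation).

For 95% confidence, z* = 1.96 (from standard normal table)

Sample size formula for proportion z-interval: n = z*²p̂(1-p̂)/E²

n = 1.96² × 0.54 × 0.46 / 0.037²
  = 3.8416 × 0.2484 / 0.001369
  = 697.0441

Round up to the nearest whole number: n = 698

698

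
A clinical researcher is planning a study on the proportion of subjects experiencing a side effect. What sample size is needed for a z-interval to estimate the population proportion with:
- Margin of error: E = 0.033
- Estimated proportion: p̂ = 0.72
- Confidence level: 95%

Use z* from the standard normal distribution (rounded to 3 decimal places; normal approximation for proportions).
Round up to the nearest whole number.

Using z* for proportion z-interval (normal approximation).

For 95% confidence, z* = 1.96 (from standard normal table)

Sample size formula for proportion z-interval: n = z*²p̂(1-p̂)/E²

n = 1.96² × 0.72 × 0.28 / 0.033²
  = 3.8416 × 0.2016 / 0.001089
  = 711.1722

Round up to the nearest whole number: n = 712

712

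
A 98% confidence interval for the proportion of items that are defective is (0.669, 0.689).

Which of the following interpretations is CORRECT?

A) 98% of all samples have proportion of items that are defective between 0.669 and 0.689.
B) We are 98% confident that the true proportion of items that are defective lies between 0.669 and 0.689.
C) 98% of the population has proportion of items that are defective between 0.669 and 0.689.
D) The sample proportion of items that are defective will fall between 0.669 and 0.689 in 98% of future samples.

A confidence interval represents our confidence in the procedure, not a probability statement about the parameter.

Key concept: If we repeated this sampling process many times and computed a 98% CI each time, about 98% of those intervals would contain the true population parameter.

For this specific interval (0.669, 0.689):
- Midpoint (point estimate): 0.679
- Margin of error: 0.01

The correct interpretation is the one stating confidence that the true parameter lies in the interval — option B.

B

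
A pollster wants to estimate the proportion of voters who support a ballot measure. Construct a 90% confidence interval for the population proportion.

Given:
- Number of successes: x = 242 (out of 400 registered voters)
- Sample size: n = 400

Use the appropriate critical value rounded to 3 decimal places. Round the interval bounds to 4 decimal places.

Sample proportion: p̂ = 242/400 = 0.605000

Check conditions for normal approximation:
  np̂ = 242 ≥ 10 ✓
  n(1-p̂) = 158 ≥ 10 ✓

The sample is large enough, so use a z-interval (normal approximation) for the proportion.

For 90% confidence, z* = 1.645 (from standard normal table)

Standard error: SE = √(p̂(1-p̂)/n) = √(0.605000×0.395000/400) = 0.02444253

Margin of error: E = z* × SE = 1.645 × 0.02444253 = 0.040208

Z-interval: p̂ ± E = 0.605000 ± 0.040208 = (0.564792, 0.645208)

Rounded to 4 decimal places:

(0.5648, 0.6452)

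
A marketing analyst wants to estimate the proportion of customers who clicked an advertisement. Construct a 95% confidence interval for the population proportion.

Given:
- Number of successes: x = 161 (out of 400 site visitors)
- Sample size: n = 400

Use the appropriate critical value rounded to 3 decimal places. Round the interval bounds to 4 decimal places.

Sample proportion: p̂ = 161/400 = 0.402500

Check conditions for normal approximation:
  np̂ = 161 ≥ 10 ✓
  n(1-p̂) = 239 ≥ 10 ✓

The sample is large enough, so use a z-interval (normal approximation) for the proportion.

For 95% confidence, z* = 1.96 (from standard normal table)

Standard error: SE = √(p̂(1-p̂)/n) = √(0.402500×0.597500/400) = 0.02452008

Margin of error: E = z* × SE = 1.96 × 0.02452008 = 0.048059

Z-interval: p̂ ± E = 0.402500 ± 0.048059 = (0.354441, 0.450559)

Rounded to 4 decimal places:

(0.3544, 0.4506)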